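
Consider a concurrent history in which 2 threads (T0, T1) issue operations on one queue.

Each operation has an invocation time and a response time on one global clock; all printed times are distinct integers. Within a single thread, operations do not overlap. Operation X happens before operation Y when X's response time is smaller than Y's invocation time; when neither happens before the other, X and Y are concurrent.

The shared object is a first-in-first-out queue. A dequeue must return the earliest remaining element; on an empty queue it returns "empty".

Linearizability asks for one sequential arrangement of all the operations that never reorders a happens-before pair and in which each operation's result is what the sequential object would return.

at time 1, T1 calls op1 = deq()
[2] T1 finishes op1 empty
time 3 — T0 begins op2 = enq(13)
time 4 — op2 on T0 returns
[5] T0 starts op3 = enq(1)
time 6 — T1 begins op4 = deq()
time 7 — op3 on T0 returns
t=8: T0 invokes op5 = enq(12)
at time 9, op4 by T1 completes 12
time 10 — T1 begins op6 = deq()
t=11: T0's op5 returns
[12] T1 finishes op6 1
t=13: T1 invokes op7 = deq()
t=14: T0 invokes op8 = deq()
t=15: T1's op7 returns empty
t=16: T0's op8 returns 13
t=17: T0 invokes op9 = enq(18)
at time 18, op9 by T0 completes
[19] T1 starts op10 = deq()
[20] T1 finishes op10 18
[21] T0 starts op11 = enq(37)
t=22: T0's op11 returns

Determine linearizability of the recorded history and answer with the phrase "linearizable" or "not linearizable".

not linearizable

cut after 8 events: linearizable; cut after 9 events (op4 responds, time 9): not linearizable
checked exhaustively: 2 real-time-consistent orders of 4 completed operations, zero legal queue replays
including or dropping the 1 pending operation (op5) in any combination fails
e.g. op1, op2, op3, op4 (pending dropped): illegal at step 4, since op4 deq() → 12 cannot apply there
e.g. op1, op2, op4, op3 (pending dropped): illegal at step 3, since op4 deq() → 12 cannot apply there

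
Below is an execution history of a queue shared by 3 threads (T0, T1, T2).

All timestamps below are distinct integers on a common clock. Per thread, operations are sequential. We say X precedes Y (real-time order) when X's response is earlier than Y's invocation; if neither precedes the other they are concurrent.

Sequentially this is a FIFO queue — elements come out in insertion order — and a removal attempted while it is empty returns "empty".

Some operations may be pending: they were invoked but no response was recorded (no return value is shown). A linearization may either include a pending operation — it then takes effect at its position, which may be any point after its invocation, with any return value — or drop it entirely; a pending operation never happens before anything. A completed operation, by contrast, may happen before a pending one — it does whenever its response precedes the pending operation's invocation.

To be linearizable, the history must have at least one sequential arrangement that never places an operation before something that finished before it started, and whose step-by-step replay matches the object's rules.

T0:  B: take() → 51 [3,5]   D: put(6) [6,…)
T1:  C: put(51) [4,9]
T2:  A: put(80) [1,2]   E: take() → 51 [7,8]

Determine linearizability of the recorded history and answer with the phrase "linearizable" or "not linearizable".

through event 4 a valid linearization exists; event 5 (B responding at time 5) ends that
the sole real-time-consistent order of 2 completed operations fails the queue replay
including or dropping the 1 pending operation (C) in any combination fails
take A, B (pending dropped): step 2 already fails, because B take() → 51 cannot occur there

not linearizable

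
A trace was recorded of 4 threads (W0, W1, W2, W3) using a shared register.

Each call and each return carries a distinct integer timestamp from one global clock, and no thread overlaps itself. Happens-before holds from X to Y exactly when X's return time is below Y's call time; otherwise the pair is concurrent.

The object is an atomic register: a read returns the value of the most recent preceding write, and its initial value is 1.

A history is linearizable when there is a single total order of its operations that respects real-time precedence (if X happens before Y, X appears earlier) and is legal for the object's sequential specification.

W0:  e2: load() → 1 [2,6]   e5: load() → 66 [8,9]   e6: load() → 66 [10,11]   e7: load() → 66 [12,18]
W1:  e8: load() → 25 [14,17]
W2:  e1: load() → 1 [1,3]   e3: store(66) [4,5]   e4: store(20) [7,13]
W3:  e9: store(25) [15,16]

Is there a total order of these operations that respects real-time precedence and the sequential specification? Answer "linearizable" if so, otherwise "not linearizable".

one valid linearization: e1, e2, e3, e5, e6, e7, e4, e9, e8
step 1: e1 load() → 1 — value 1
step 2: e2 load() → 1 — value 1
step 3: e3 store(66) — value 66
step 4: e5 load() → 66 — value 66
step 5: e6 load() → 66 — value 66
step 6: e7 load() → 66 — value 66
step 7: e4 store(20) — value 20
step 8: e9 store(25) — value 25
step 9: e8 load() → 25 — value 25

linearizable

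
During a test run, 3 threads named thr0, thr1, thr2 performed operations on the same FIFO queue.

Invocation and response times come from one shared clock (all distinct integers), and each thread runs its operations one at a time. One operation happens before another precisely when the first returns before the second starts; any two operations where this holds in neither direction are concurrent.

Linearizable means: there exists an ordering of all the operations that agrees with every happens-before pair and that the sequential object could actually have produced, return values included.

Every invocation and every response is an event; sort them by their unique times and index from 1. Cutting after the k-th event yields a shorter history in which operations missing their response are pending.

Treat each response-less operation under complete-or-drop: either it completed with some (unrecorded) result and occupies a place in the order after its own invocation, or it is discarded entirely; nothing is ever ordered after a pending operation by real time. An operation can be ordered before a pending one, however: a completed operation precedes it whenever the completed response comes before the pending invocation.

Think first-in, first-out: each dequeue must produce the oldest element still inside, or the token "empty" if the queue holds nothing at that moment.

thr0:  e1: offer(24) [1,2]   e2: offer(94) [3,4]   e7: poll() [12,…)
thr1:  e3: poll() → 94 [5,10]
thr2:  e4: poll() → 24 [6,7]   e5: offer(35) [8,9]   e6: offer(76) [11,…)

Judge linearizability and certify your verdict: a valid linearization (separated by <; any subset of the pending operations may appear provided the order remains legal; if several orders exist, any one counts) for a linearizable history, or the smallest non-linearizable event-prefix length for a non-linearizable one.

after step 1 (e1 offer(24)): queue <24>
after step 2 (e2 offer(94)): queue <24,94>
after step 3 (e4 poll() → 24): queue <94>
after step 4 (e3 poll() → 94): queue <>
after step 5 (e5 offer(35)): queue <35>

linearizable — witness: e1 < e2 < e4 < e3 < e5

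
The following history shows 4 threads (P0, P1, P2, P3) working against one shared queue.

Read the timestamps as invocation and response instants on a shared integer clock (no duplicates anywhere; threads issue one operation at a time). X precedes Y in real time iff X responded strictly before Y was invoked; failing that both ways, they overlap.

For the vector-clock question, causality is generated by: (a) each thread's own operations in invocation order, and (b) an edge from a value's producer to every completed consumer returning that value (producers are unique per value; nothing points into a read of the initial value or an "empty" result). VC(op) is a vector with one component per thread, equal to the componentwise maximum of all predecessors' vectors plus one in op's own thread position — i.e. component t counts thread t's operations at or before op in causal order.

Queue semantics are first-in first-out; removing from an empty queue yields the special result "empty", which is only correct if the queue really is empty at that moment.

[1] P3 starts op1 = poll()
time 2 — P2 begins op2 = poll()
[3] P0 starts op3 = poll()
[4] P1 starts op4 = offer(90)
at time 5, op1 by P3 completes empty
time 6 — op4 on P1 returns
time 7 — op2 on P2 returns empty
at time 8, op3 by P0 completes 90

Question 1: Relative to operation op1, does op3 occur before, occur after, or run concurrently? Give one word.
Answer: concurrent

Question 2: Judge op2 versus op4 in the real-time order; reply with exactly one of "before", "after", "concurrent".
Answer: concurrent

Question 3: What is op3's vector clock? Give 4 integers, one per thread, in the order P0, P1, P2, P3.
Answer: (1, 1, 0, 0)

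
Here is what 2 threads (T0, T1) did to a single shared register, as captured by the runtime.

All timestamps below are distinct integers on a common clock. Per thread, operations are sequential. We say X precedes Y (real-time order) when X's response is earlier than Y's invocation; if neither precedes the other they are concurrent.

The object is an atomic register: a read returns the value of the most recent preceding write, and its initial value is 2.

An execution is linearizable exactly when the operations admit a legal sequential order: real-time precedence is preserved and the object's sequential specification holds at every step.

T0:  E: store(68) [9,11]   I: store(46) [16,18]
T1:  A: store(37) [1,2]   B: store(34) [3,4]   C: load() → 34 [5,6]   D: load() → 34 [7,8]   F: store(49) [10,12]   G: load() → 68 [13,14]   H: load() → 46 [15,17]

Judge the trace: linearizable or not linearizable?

one valid linearization: A, B, C, D, F, E, G, I, H
1. A store(37), leaving value 37
2. B store(34), leaving value 34
3. C load() → 34, leaving value 34
4. D load() → 34, leaving value 34
5. F store(49), leaving value 49
6. E store(68), leaving value 68
7. G load() → 68, leaving value 68
8. I store(46), leaving value 46
9. H load() → 46, leaving value 46

linearizable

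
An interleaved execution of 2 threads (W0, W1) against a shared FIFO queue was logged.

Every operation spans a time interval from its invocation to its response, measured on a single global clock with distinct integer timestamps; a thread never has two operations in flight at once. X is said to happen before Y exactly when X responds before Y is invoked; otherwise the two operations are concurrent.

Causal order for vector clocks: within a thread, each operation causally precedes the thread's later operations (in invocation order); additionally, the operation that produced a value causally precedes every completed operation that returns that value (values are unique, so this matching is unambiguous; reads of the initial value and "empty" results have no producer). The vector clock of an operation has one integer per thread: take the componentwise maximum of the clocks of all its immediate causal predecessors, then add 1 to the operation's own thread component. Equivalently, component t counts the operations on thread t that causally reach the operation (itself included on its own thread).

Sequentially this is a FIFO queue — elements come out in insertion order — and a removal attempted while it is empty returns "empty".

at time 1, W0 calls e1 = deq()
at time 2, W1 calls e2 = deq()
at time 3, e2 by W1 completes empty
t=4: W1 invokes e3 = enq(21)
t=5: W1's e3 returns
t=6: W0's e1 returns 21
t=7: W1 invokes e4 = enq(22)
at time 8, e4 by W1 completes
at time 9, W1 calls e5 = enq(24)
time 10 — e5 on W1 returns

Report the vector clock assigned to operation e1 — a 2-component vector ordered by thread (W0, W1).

(1, 2)

e2, invoked 2, has no incoming edges; only W1's bump applies → (0, 1)
from VC(e2)=(0, 1), e3 (invoked 4) maxes components and bumps W1 → (0, 2)
from VC(e3)=(0, 2), e4 (invoked 7) maxes components and bumps W1 → (0, 3)
from VC(e3)=(0, 2), e1 (invoked 1) maxes components and bumps W0 → (1, 2)
from VC(e4)=(0, 3), e5 (invoked 9) maxes components and bumps W1 → (0, 4)
target: VC(e1) = (1, 2)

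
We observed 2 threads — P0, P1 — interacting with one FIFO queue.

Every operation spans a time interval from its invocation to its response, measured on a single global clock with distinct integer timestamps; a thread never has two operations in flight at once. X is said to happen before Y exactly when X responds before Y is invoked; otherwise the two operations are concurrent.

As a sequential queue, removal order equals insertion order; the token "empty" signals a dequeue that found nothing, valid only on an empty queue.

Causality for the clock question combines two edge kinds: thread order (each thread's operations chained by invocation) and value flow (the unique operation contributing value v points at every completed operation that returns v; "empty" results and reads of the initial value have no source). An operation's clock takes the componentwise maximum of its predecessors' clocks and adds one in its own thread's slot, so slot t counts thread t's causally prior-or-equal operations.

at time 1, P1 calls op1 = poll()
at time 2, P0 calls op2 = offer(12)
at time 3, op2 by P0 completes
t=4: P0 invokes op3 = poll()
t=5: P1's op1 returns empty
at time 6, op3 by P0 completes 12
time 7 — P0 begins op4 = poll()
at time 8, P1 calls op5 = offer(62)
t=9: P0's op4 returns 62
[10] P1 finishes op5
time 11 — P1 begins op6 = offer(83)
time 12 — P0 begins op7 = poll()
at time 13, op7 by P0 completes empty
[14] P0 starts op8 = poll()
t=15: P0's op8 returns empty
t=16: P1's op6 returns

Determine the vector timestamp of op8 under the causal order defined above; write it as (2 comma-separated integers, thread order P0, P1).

(5, 2)

no predecessors for op1 (invoked 1): P1 increments from zero → (0, 1)
no predecessors for op2 (invoked 2): P0 increments from zero → (1, 0)
invoked at 8, op5 merges VC(op1)=(0, 1) and bumps P1's slot → (0, 2)
invoked at 4, op3 merges VC(op2)=(1, 0) and bumps P0's slot → (2, 0)
invoked at 11, op6 merges VC(op5)=(0, 2) and bumps P1's slot → (0, 3)
invoked at 7, op4 merges VC(op3)=(2, 0), VC(op5)=(0, 2) and bumps P0's slot → (3, 2)
invoked at 12, op7 merges VC(op4)=(3, 2) and bumps P0's slot → (4, 2)
invoked at 14, op8 merges VC(op7)=(4, 2) and bumps P0's slot → (5, 2)
target: VC(op8) = (5, 2)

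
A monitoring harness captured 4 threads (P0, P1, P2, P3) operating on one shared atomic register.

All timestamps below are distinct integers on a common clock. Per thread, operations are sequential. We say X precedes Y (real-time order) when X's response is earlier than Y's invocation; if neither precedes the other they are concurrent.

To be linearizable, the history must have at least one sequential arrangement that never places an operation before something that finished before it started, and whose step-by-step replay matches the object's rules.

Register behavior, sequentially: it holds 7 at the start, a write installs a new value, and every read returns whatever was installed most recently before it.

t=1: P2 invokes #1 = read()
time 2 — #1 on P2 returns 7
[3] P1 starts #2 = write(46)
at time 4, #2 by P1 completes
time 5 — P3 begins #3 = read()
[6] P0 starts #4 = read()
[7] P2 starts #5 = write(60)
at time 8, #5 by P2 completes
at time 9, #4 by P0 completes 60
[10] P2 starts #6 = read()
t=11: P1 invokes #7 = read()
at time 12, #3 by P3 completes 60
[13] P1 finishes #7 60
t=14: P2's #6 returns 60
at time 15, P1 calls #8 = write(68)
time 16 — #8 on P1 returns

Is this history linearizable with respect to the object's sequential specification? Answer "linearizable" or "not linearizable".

witness order: #1, #2, #5, #3, #4, #6, #7, #8
step 1: #1 read() → 7 — value 7
step 2: #2 write(46) — value 46
step 3: #5 write(60) — value 60
step 4: #3 read() → 60 — value 60
step 5: #4 read() → 60 — value 60
step 6: #6 read() → 60 — value 60
step 7: #7 read() → 60 — value 60
step 8: #8 write(68) — value 68

linearizable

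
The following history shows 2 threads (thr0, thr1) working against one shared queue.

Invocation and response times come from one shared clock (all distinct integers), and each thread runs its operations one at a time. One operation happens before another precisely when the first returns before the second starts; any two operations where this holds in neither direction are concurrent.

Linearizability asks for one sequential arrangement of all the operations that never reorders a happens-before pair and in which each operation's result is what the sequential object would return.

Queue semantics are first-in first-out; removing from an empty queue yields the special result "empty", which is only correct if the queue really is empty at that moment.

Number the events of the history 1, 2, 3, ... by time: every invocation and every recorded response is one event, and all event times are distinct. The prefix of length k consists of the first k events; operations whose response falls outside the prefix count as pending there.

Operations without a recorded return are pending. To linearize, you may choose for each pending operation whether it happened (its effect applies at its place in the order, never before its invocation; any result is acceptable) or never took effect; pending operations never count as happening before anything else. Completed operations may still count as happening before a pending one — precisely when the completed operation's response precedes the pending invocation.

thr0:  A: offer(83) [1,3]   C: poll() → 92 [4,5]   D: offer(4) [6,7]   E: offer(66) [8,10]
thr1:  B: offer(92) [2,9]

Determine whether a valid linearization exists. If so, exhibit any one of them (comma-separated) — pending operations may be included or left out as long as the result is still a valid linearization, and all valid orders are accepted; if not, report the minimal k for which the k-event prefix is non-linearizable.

step 1: B offer(92) — queue <92>
step 2: A offer(83) — queue <92,83>
step 3: C poll() → 92 — queue <83>
step 4: D offer(4) — queue <83,4>
step 5: E offer(66) — queue <83,4,66>

linearizable — witness: B, A, C, D, E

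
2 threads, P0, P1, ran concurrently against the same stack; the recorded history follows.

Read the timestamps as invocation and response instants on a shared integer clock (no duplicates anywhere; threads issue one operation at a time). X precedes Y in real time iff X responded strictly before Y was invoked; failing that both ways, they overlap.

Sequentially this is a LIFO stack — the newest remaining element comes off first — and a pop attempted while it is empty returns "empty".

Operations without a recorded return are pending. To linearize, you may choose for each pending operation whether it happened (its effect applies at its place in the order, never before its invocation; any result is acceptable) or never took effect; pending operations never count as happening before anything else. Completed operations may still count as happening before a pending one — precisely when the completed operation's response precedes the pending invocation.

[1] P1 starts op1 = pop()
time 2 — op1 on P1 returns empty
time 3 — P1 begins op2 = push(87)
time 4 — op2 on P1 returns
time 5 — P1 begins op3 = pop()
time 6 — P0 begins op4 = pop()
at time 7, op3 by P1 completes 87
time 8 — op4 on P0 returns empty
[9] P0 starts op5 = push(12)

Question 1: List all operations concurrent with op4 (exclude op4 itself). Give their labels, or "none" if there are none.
op3

op4 spans [6,8]: anything still running between times 6 and 8 counts as concurrent
op1 [1,2]: before
op2 [3,4]: before
op3 [5,7]: concurrent
op5 [9,…): after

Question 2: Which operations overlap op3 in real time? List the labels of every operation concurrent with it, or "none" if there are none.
op4

op3 spans [5,7]; an op avoiding the whole window 5..7 is ordered, any other is concurrent
op1 [1,2]: before
op2 [3,4]: before
op4 [6,8]: concurrent
op5 [9,…): after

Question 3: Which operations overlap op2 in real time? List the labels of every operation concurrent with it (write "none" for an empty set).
none

concurrent with op2 ([3,4]): every op whose interval crosses 3..4
op1 [1,2]: before
op3 [5,7]: after
op4 [6,8]: after
op5 [9,…): after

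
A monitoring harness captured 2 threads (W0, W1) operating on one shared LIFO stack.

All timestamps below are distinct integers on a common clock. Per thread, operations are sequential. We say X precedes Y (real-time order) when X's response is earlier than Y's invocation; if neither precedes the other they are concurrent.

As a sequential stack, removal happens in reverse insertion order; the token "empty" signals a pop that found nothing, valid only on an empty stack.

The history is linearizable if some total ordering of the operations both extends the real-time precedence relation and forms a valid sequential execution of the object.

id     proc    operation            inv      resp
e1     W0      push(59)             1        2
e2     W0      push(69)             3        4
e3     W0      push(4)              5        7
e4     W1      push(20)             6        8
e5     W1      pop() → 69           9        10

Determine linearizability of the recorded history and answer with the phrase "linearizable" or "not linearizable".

not linearizable

prefix check: 1..9 passes, 1..10 fails once e5's time-10 response joins
5 completed operations, 2 real-time-consistent orders — every LIFO stack replay fails
for example e1, e2, e3, e4, e5 fails at step 5: e5 pop() → 69 is not legal there
for example e1, e2, e4, e3, e5 fails at step 5: e5 pop() → 69 is not legal there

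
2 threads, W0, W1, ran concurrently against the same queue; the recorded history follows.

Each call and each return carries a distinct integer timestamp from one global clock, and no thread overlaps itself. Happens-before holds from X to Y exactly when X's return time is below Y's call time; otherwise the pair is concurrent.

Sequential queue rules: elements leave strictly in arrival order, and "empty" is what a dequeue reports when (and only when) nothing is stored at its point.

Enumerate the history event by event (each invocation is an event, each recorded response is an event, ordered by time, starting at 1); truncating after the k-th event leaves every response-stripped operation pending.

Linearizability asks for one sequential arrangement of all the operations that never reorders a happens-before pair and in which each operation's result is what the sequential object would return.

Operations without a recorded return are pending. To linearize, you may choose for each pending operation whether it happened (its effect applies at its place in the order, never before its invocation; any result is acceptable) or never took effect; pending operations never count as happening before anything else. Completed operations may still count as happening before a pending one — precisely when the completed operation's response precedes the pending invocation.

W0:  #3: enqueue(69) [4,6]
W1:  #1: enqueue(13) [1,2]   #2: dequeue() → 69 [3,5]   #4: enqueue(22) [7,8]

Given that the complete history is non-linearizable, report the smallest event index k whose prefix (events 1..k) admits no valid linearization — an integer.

5

events 1..4 are linearizable, e.g. via #1:
step 1: #1 enqueue(13) — queue <13>
event 5 — #2's response, time 5 — after it, nothing linearizes
include/drop combinations of the 1 pending operation (#3) were all tried; none helps
one such order, #1, #2 (pending dropped), breaks at step 2 where #2 dequeue() → 69 is illegal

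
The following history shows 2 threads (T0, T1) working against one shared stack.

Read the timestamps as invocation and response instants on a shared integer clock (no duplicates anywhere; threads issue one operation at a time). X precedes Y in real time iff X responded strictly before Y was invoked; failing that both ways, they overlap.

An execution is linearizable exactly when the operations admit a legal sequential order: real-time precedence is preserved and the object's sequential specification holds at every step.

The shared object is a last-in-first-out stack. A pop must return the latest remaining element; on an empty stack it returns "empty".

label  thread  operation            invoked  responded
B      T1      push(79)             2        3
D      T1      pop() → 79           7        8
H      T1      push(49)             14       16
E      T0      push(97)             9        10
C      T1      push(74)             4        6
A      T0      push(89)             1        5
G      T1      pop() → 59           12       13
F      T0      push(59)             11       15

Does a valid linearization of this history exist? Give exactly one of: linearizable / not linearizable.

not linearizable

cut after 7 events: linearizable; cut after 8 events (D responds, time 8): not linearizable
no legal order exists: 3 real-time-consistent candidates over 4 completed stack operations, all rejected
take A, B, C, D: step 4 already fails, because D pop() → 79 cannot occur there
take B, A, C, D: step 4 already fails, because D pop() → 79 cannot occur there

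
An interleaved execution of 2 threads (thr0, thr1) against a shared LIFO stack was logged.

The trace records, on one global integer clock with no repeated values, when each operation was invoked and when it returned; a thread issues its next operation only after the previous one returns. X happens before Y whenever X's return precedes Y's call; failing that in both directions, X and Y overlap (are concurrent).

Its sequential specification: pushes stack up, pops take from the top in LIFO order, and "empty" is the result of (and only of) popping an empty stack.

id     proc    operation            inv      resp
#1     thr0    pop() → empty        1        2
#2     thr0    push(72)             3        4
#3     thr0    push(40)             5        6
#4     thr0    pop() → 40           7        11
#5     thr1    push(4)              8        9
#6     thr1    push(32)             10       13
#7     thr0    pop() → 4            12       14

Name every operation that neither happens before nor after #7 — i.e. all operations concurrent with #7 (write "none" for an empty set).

#6

#7 spans [12,14]; an op avoiding the whole window 12..14 is ordered, any other is concurrent
#1 [1,2]: before
#2 [3,4]: before
#3 [5,6]: before
#4 [7,11]: before
#5 [8,9]: before
#6 [10,13]: concurrent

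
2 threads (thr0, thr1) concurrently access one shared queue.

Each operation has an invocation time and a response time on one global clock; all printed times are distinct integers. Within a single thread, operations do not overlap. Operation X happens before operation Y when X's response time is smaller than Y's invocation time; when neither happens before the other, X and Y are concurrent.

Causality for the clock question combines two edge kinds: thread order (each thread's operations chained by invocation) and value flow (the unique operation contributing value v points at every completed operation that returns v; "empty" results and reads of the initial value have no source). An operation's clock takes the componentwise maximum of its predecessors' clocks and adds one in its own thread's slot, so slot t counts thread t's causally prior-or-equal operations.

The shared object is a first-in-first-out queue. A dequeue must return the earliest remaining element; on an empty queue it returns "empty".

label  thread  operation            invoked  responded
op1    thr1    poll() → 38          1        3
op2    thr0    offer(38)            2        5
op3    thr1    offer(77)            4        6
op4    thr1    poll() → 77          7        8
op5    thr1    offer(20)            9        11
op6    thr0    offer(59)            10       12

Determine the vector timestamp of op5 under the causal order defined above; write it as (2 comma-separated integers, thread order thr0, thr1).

op2 (invocation 2): nothing precedes it; thr0's component alone gives (1, 0)
invoked at 1, op1 merges VC(op2)=(1, 0) and bumps thr1's slot → (1, 1)
invoked at 10, op6 merges VC(op2)=(1, 0) and bumps thr0's slot → (2, 0)
invoked at 4, op3 merges VC(op1)=(1, 1) and bumps thr1's slot → (1, 2)
invoked at 7, op4 merges VC(op3)=(1, 2) and bumps thr1's slot → (1, 3)
invoked at 9, op5 merges VC(op4)=(1, 3) and bumps thr1's slot → (1, 4)
target: VC(op5) = (1, 4)

(1, 4)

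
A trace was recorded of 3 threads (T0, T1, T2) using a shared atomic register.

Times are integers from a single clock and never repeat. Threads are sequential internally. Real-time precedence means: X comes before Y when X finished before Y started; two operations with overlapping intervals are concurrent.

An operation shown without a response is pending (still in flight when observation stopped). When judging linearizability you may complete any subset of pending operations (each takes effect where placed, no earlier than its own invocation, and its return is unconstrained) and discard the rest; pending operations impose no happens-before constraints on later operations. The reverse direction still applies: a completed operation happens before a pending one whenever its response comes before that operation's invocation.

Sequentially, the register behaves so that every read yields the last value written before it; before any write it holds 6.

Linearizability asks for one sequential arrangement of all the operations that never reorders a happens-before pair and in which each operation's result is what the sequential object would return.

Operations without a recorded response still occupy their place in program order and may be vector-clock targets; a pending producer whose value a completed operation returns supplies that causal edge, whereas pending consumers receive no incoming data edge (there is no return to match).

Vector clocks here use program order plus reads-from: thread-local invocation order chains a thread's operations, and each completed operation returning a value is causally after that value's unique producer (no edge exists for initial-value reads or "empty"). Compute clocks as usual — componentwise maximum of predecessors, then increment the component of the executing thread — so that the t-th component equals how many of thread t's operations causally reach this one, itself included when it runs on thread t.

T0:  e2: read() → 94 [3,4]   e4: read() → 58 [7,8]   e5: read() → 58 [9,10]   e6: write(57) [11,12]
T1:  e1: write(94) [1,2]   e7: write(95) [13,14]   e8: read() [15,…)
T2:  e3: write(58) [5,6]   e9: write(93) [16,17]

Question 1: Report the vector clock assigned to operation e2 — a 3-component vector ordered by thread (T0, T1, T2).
e3 (invocation 5): nothing precedes it; T2's component alone gives (0, 0, 1)
e1 (invocation 1): nothing precedes it; T1's component alone gives (0, 1, 0)
e9 (invocation 16): componentwise max over VC(e3)=(0, 0, 1), +1 at T2, giving (0, 0, 2)
e7 (invocation 13): componentwise max over VC(e1)=(0, 1, 0), +1 at T1, giving (0, 2, 0)
e2 (invocation 3): componentwise max over VC(e1)=(0, 1, 0), +1 at T0, giving (1, 1, 0)
e8 (invocation 15): componentwise max over VC(e7)=(0, 2, 0), +1 at T1, giving (0, 3, 0)
e4 (invocation 7): componentwise max over VC(e2)=(1, 1, 0), VC(e3)=(0, 0, 1), +1 at T0, giving (2, 1, 1)
e5 (invocation 9): componentwise max over VC(e3)=(0, 0, 1), VC(e4)=(2, 1, 1), +1 at T0, giving (3, 1, 1)
e6 (invocation 11): componentwise max over VC(e5)=(3, 1, 1), +1 at T0, giving (4, 1, 1)
target: VC(e2) = (1, 1, 0)

(1, 1, 0)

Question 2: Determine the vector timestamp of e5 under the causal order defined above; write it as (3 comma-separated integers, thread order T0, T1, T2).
invoked at 5, e3 has no predecessors; its own T2 bump gives (0, 0, 1)
invoked at 1, e1 has no predecessors; its own T1 bump gives (0, 1, 0)
merge at e9 (invoked 16): VC(e3)=(0, 0, 1), own-thread bump on T2 → (0, 0, 2)
merge at e7 (invoked 13): VC(e1)=(0, 1, 0), own-thread bump on T1 → (0, 2, 0)
merge at e2 (invoked 3): VC(e1)=(0, 1, 0), own-thread bump on T0 → (1, 1, 0)
merge at e8 (invoked 15): VC(e7)=(0, 2, 0), own-thread bump on T1 → (0, 3, 0)
merge at e4 (invoked 7): VC(e2)=(1, 1, 0), VC(e3)=(0, 0, 1), own-thread bump on T0 → (2, 1, 1)
merge at e5 (invoked 9): VC(e3)=(0, 0, 1), VC(e4)=(2, 1, 1), own-thread bump on T0 → (3, 1, 1)
merge at e6 (invoked 11): VC(e5)=(3, 1, 1), own-thread bump on T0 → (4, 1, 1)
target: VC(e5) = (3, 1, 1)

(3, 1, 1)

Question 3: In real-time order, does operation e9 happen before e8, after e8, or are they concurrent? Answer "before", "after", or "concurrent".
e9 spans [16,17], e8 spans [15,…)
the intervals overlap in both directions

concurrent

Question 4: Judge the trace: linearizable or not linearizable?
one valid linearization: e1, e2, e3, e4, e5, e6, e7, e8, e9
1. e1 write(94), leaving value 94
2. e2 read() → 94, leaving value 94
3. e3 write(58), leaving value 58
4. e4 read() → 58, leaving value 58
5. e5 read() → 58, leaving value 58
6. e6 write(57), leaving value 57
7. e7 write(95), leaving value 95
8. e8 read() (pending, included), leaving value 95
9. e9 write(93), leaving value 93

linearizable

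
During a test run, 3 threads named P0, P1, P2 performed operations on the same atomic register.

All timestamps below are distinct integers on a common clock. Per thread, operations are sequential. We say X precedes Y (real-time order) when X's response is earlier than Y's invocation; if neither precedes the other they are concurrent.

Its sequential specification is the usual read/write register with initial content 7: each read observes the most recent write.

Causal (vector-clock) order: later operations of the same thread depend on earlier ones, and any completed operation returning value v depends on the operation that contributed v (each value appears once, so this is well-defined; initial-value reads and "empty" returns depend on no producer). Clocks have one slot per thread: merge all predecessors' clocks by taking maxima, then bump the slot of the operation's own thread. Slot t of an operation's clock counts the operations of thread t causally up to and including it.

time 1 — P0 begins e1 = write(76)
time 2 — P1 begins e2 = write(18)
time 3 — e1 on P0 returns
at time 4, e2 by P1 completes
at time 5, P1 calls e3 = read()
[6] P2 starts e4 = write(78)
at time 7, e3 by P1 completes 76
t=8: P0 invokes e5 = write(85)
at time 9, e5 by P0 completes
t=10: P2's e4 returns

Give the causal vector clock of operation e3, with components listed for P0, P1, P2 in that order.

(1, 2, 0)

root op e4, invoked 6: fresh clock plus P2's own tick → (0, 0, 1)
root op e2, invoked 2: fresh clock plus P1's own tick → (0, 1, 0)
root op e1, invoked 1: fresh clock plus P0's own tick → (1, 0, 0)
from VC(e1)=(1, 0, 0), e5 (invoked 8) maxes components and bumps P0 → (2, 0, 0)
from VC(e1)=(1, 0, 0), VC(e2)=(0, 1, 0), e3 (invoked 5) maxes components and bumps P1 → (1, 2, 0)
target: VC(e3) = (1, 2, 0)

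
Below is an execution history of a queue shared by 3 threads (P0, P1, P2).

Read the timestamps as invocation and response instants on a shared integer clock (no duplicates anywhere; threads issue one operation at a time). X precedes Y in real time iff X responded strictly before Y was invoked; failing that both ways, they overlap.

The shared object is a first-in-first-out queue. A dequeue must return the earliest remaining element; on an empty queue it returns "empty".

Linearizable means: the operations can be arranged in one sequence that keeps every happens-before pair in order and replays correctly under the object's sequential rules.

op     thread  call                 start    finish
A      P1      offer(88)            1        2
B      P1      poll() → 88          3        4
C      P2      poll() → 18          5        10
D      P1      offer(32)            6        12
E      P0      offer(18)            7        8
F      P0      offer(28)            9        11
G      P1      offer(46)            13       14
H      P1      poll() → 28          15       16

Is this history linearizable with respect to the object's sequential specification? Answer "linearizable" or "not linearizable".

a witness: A, B, E, C, F, D, G, H
after step 1 (A offer(88)): queue <88>
after step 2 (B poll() → 88): queue <>
after step 3 (E offer(18)): queue <18>
after step 4 (C poll() → 18): queue <>
after step 5 (F offer(28)): queue <28>
after step 6 (D offer(32)): queue <28,32>
after step 7 (G offer(46)): queue <28,32,46>
after step 8 (H poll() → 28): queue <32,46>

linearizable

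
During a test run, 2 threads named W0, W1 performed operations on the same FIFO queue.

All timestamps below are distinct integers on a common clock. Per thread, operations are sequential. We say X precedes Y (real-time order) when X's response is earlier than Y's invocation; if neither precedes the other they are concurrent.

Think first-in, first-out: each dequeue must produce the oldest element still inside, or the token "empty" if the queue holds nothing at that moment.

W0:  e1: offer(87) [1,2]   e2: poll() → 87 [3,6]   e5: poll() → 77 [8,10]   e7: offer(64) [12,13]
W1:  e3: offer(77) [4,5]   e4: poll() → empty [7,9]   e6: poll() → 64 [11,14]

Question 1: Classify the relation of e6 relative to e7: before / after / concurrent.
concurrent

e6 spans [11,14], e7 spans [12,13]
the intervals overlap in both directions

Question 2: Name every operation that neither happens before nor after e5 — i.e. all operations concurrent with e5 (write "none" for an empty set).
e4

concurrent with e5 ([8,10]): every op whose interval crosses 8..10
e1 [1,2]: before
e2 [3,6]: before
e3 [4,5]: before
e4 [7,9]: concurrent
e6 [11,14]: after
e7 [12,13]: after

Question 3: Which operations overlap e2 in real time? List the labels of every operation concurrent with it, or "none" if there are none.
e3

overlap test against e2 [3,6]: concurrent iff the interval meets 3..6
e1 [1,2]: before
e3 [4,5]: concurrent
e4 [7,9]: after
e5 [8,10]: after
e6 [11,14]: after
e7 [12,13]: after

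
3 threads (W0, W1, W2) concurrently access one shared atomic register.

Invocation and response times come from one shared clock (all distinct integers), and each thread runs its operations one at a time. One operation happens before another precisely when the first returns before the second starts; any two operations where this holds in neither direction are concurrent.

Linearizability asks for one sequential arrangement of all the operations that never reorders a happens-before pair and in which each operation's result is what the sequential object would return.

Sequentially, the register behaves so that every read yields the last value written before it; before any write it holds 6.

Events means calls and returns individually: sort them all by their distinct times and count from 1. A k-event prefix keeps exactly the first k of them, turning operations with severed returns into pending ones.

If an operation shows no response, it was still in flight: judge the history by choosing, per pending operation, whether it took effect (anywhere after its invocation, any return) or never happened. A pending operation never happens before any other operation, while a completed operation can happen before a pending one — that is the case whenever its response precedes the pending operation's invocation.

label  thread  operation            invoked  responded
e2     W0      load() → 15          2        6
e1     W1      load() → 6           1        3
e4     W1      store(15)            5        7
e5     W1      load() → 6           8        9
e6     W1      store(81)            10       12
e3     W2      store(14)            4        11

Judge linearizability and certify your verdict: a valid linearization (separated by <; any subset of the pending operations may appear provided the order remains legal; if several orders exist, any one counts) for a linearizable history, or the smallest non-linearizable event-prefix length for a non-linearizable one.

prefix check: 1..8 passes, 1..9 fails once e5's time-9 response joins
3 orders of the 4 completed atomic register ops respect real time; none is legal
include/drop combinations of the 1 pending operation (e3) were all tried; none helps
for example e1, e2, e4, e5 (pending dropped) fails at step 2: e2 load() → 15 is not legal there
for example e1, e4, e2, e5 (pending dropped) fails at step 4: e5 load() → 6 is not legal there

not linearizable — minimal violating prefix: 9 events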